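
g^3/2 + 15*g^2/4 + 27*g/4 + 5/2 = (g/2 + 1)*(g + 1/2)*(g + 5)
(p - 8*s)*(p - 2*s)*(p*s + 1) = p^3*s - 10*p^2*s^2 + p^2 + 16*p*s^3 - 10*p*s + 16*s^2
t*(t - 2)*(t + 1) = t^3 - t^2 - 2*t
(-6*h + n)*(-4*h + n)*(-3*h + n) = -72*h^3 + 54*h^2*n - 13*h*n^2 + n^3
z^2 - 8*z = z*(z - 8)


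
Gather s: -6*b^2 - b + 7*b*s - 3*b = -6*b^2 + 7*b*s - 4*b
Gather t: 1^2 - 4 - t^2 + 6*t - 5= -t^2 + 6*t - 8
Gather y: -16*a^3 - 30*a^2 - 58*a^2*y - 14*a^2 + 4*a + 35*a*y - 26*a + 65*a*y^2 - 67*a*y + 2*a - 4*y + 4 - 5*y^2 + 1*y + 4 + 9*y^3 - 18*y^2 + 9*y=-16*a^3 - 44*a^2 - 20*a + 9*y^3 + y^2*(65*a - 23) + y*(-58*a^2 - 32*a + 6) + 8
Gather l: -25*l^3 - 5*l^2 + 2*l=-25*l^3 - 5*l^2 + 2*l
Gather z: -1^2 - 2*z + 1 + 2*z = 0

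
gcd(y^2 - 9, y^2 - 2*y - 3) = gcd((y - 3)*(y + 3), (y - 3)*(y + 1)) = y - 3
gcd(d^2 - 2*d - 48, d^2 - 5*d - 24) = d - 8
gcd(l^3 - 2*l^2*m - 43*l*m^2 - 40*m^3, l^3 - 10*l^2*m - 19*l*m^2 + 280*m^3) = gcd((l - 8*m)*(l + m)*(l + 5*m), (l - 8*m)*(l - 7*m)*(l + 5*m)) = l^2 - 3*l*m - 40*m^2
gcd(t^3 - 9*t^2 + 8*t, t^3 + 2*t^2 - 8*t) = t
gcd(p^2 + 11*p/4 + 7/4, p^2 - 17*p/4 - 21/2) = p + 7/4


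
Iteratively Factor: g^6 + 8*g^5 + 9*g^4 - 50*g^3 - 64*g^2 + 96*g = (g)*(g^5 + 8*g^4 + 9*g^3 - 50*g^2 - 64*g + 96) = g*(g + 4)*(g^4 + 4*g^3 - 7*g^2 - 22*g + 24) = g*(g + 3)*(g + 4)*(g^3 + g^2 - 10*g + 8) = g*(g + 3)*(g + 4)^2*(g^2 - 3*g + 2) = g*(g - 2)*(g + 3)*(g + 4)^2*(g - 1)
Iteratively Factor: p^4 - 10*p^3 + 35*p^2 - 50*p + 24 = (p - 4)*(p^3 - 6*p^2 + 11*p - 6) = (p - 4)*(p - 3)*(p^2 - 3*p + 2) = (p - 4)*(p - 3)*(p - 1)*(p - 2)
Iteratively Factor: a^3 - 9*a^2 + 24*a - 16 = (a - 1)*(a^2 - 8*a + 16) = (a - 4)*(a - 1)*(a - 4)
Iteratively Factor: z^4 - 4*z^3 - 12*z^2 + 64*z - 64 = (z - 2)*(z^3 - 2*z^2 - 16*z + 32) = (z - 2)^2*(z^2 - 16) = (z - 4)*(z - 2)^2*(z + 4)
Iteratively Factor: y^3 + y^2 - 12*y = (y - 3)*(y^2 + 4*y) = (y - 3)*(y + 4)*(y)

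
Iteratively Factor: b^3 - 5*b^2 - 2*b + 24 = (b - 4)*(b^2 - b - 6) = (b - 4)*(b - 3)*(b + 2)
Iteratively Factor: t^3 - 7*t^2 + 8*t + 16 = (t - 4)*(t^2 - 3*t - 4) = (t - 4)^2*(t + 1)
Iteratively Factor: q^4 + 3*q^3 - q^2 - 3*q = (q + 1)*(q^3 + 2*q^2 - 3*q) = (q - 1)*(q + 1)*(q^2 + 3*q) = (q - 1)*(q + 1)*(q + 3)*(q)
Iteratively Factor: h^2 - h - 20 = (h - 5)*(h + 4)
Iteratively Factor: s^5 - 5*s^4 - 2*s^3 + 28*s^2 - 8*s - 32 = (s - 2)*(s^4 - 3*s^3 - 8*s^2 + 12*s + 16) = (s - 4)*(s - 2)*(s^3 + s^2 - 4*s - 4) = (s - 4)*(s - 2)^2*(s^2 + 3*s + 2) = (s - 4)*(s - 2)^2*(s + 2)*(s + 1)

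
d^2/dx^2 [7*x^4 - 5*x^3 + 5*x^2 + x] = 84*x^2 - 30*x + 10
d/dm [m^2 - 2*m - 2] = 2*m - 2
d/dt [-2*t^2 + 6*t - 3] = 6 - 4*t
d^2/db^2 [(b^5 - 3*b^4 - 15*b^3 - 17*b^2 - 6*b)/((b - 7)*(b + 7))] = 2*(3*b^7 - 3*b^6 - 441*b^5 + 441*b^4 + 23269*b^3 - 45717*b^2 - 108927*b - 40817)/(b^6 - 147*b^4 + 7203*b^2 - 117649)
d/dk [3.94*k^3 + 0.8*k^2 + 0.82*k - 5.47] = 11.82*k^2 + 1.6*k + 0.82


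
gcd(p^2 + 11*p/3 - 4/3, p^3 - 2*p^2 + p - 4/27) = p - 1/3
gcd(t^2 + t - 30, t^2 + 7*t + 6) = t + 6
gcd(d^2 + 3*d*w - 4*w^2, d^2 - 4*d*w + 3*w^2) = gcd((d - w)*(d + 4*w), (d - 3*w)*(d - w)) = -d + w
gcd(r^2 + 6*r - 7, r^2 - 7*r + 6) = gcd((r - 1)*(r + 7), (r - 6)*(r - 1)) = r - 1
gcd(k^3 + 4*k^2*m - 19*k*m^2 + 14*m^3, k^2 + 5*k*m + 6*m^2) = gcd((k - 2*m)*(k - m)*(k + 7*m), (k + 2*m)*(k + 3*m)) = 1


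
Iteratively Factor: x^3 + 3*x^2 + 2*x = (x)*(x^2 + 3*x + 2) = x*(x + 1)*(x + 2)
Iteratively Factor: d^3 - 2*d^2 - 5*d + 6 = (d + 2)*(d^2 - 4*d + 3) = (d - 3)*(d + 2)*(d - 1)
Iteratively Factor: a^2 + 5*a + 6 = (a + 3)*(a + 2)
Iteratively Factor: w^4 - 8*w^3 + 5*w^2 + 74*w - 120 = (w + 3)*(w^3 - 11*w^2 + 38*w - 40) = (w - 4)*(w + 3)*(w^2 - 7*w + 10) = (w - 5)*(w - 4)*(w + 3)*(w - 2)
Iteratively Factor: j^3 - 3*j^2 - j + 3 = (j + 1)*(j^2 - 4*j + 3) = (j - 1)*(j + 1)*(j - 3)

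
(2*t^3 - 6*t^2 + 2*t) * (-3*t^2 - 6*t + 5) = -6*t^5 + 6*t^4 + 40*t^3 - 42*t^2 + 10*t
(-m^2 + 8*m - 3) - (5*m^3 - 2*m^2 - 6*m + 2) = -5*m^3 + m^2 + 14*m - 5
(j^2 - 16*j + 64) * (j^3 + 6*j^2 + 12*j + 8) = j^5 - 10*j^4 - 20*j^3 + 200*j^2 + 640*j + 512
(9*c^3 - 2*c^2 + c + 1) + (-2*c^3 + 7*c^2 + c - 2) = 7*c^3 + 5*c^2 + 2*c - 1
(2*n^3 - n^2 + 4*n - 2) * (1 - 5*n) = -10*n^4 + 7*n^3 - 21*n^2 + 14*n - 2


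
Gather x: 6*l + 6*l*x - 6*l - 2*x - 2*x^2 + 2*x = 6*l*x - 2*x^2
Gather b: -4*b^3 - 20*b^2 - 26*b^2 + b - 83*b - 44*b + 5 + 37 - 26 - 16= -4*b^3 - 46*b^2 - 126*b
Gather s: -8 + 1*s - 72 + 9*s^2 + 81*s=9*s^2 + 82*s - 80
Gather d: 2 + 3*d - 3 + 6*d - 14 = 9*d - 15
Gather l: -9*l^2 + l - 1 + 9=-9*l^2 + l + 8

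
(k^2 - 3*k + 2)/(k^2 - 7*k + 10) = (k - 1)/(k - 5)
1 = 1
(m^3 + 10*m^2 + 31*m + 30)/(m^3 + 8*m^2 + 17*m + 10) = (m + 3)/(m + 1)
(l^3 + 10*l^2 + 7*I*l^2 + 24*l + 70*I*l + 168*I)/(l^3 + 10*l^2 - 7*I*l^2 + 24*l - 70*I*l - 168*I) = (l + 7*I)/(l - 7*I)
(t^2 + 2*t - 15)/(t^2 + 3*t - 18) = (t + 5)/(t + 6)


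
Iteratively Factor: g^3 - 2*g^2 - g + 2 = (g - 2)*(g^2 - 1) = (g - 2)*(g - 1)*(g + 1)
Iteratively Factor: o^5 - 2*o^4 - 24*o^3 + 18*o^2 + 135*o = (o)*(o^4 - 2*o^3 - 24*o^2 + 18*o + 135) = o*(o - 3)*(o^3 + o^2 - 21*o - 45) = o*(o - 3)*(o + 3)*(o^2 - 2*o - 15) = o*(o - 5)*(o - 3)*(o + 3)*(o + 3)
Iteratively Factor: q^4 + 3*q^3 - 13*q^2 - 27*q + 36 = (q + 3)*(q^3 - 13*q + 12) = (q - 1)*(q + 3)*(q^2 + q - 12) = (q - 3)*(q - 1)*(q + 3)*(q + 4)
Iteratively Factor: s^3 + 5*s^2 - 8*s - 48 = (s - 3)*(s^2 + 8*s + 16) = (s - 3)*(s + 4)*(s + 4)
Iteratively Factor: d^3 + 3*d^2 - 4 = (d + 2)*(d^2 + d - 2) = (d + 2)^2*(d - 1)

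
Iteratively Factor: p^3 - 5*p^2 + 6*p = (p)*(p^2 - 5*p + 6) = p*(p - 2)*(p - 3)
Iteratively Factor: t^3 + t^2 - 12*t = (t + 4)*(t^2 - 3*t) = (t - 3)*(t + 4)*(t)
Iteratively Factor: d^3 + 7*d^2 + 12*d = (d + 4)*(d^2 + 3*d) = (d + 3)*(d + 4)*(d)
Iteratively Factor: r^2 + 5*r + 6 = (r + 3)*(r + 2)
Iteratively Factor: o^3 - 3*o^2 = (o)*(o^2 - 3*o) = o^2*(o - 3)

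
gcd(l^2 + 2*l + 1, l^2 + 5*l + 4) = l + 1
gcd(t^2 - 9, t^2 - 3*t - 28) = 1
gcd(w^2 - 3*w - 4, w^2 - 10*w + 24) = w - 4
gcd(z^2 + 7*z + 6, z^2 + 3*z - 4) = 1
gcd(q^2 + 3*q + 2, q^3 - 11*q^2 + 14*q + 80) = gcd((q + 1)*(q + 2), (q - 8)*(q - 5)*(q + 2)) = q + 2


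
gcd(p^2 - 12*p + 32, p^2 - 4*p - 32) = p - 8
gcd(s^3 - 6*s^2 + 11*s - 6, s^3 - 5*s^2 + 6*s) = s^2 - 5*s + 6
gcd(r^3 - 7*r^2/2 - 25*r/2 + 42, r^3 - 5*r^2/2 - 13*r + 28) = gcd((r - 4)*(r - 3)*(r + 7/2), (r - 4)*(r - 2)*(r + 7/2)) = r^2 - r/2 - 14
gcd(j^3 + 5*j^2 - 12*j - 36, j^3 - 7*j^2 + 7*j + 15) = j - 3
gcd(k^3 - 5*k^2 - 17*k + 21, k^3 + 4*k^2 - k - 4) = k - 1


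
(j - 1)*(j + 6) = j^2 + 5*j - 6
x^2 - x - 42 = (x - 7)*(x + 6)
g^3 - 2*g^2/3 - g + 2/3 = (g - 1)*(g - 2/3)*(g + 1)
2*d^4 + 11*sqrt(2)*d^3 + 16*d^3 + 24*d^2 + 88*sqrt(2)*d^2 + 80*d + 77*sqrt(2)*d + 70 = (d + 7)*(d + 5*sqrt(2))*(sqrt(2)*d + 1)*(sqrt(2)*d + sqrt(2))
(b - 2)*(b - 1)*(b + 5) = b^3 + 2*b^2 - 13*b + 10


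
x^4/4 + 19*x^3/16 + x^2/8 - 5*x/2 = x*(x/4 + 1)*(x - 5/4)*(x + 2)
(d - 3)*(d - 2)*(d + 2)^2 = d^4 - d^3 - 10*d^2 + 4*d + 24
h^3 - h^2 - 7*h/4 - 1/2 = (h - 2)*(h + 1/2)^2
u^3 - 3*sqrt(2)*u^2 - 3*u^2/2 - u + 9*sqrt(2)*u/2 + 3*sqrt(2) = (u - 2)*(u + 1/2)*(u - 3*sqrt(2))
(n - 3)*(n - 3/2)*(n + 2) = n^3 - 5*n^2/2 - 9*n/2 + 9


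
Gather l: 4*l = 4*l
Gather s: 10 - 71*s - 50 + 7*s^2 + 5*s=7*s^2 - 66*s - 40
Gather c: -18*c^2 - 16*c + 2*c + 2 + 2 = -18*c^2 - 14*c + 4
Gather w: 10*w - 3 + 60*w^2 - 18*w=60*w^2 - 8*w - 3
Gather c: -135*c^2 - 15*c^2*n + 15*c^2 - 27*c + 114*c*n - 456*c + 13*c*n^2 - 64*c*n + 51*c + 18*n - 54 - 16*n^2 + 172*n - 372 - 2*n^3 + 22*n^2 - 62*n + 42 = c^2*(-15*n - 120) + c*(13*n^2 + 50*n - 432) - 2*n^3 + 6*n^2 + 128*n - 384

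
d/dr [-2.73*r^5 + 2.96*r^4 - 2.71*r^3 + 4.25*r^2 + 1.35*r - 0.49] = -13.65*r^4 + 11.84*r^3 - 8.13*r^2 + 8.5*r + 1.35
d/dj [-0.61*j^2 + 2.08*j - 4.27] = 2.08 - 1.22*j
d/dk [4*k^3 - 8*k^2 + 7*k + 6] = 12*k^2 - 16*k + 7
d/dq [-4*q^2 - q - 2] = -8*q - 1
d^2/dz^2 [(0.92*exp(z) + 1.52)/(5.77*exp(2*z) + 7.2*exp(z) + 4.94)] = (30.629468*exp(4*z) + 164.200352*exp(3*z) + 32.0996639999998*exp(2*z) - 127.228864*exp(z) - 31.612048)*exp(z)/(192.100033*exp(6*z) + 719.12664*exp(5*z) + 1390.751178*exp(4*z) + 1604.61216*exp(3*z) + 1190.695116*exp(2*z) + 527.11776*exp(z) + 120.553784)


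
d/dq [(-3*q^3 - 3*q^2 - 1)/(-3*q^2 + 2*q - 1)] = (9*q^4 - 12*q^3 + 3*q^2 + 2)/(9*q^4 - 12*q^3 + 10*q^2 - 4*q + 1)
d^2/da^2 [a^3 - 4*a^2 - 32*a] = 6*a - 8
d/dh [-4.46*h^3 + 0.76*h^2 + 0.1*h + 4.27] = -13.38*h^2 + 1.52*h + 0.1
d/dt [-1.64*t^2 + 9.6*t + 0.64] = 9.6 - 3.28*t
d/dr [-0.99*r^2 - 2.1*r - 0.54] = -1.98*r - 2.1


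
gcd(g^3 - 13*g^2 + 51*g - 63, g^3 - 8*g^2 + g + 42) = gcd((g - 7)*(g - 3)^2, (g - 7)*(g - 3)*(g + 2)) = g^2 - 10*g + 21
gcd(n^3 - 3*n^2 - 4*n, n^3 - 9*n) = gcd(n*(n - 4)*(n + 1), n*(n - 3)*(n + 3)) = n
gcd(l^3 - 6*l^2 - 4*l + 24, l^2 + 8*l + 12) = l + 2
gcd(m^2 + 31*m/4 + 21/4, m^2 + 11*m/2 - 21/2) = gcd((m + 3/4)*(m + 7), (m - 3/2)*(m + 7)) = m + 7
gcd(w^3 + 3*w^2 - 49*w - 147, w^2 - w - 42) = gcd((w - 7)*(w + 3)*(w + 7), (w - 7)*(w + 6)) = w - 7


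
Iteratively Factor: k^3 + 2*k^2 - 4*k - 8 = (k + 2)*(k^2 - 4) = (k + 2)^2*(k - 2)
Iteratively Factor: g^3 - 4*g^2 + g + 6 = (g - 2)*(g^2 - 2*g - 3) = (g - 3)*(g - 2)*(g + 1)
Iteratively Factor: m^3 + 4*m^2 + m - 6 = (m - 1)*(m^2 + 5*m + 6) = (m - 1)*(m + 2)*(m + 3)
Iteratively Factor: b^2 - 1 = (b - 1)*(b + 1)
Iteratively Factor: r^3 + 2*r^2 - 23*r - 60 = (r + 4)*(r^2 - 2*r - 15) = (r + 3)*(r + 4)*(r - 5)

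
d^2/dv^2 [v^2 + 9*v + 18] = 2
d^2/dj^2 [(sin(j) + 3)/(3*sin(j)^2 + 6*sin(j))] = (-sin(j)^2 - 10*sin(j) - 16 + 6/sin(j) + 36/sin(j)^2 + 24/sin(j)^3)/(3*(sin(j) + 2)^3)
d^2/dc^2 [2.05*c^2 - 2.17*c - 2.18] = 4.10000000000000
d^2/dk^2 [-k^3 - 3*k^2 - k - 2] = -6*k - 6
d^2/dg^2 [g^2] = 2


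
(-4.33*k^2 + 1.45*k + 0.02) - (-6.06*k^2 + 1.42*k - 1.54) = 1.73*k^2 + 0.03*k + 1.56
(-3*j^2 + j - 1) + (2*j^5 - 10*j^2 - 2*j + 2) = 2*j^5 - 13*j^2 - j + 1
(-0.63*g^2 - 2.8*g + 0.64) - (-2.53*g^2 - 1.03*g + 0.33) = 1.9*g^2 - 1.77*g + 0.31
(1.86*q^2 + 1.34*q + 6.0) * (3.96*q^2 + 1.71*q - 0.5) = 7.3656*q^4 + 8.487*q^3 + 25.1214*q^2 + 9.59*q - 3.0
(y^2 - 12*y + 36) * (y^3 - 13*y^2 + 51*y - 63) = y^5 - 25*y^4 + 243*y^3 - 1143*y^2 + 2592*y - 2268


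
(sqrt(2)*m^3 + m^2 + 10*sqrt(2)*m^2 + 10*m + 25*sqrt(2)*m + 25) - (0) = sqrt(2)*m^3 + m^2 + 10*sqrt(2)*m^2 + 10*m + 25*sqrt(2)*m + 25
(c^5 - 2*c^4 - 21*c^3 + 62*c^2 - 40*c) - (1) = c^5 - 2*c^4 - 21*c^3 + 62*c^2 - 40*c - 1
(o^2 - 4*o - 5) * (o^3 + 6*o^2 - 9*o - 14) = o^5 + 2*o^4 - 38*o^3 - 8*o^2 + 101*o + 70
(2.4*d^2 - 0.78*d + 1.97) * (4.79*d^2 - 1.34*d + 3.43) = 11.496*d^4 - 6.9522*d^3 + 18.7135*d^2 - 5.3152*d + 6.7571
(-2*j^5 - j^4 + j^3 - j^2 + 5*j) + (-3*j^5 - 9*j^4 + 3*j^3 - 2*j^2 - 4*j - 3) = -5*j^5 - 10*j^4 + 4*j^3 - 3*j^2 + j - 3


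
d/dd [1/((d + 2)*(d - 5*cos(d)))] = -(d + (d + 2)*(5*sin(d) + 1) - 5*cos(d))/((d + 2)^2*(d - 5*cos(d))^2)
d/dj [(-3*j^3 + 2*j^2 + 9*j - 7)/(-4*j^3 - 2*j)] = (4*j^4 + 42*j^3 - 44*j^2 - 7)/(8*j^6 + 8*j^4 + 2*j^2)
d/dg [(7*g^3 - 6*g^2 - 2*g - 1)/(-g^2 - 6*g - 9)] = (-7*g^3 - 63*g^2 + 34*g + 4)/(g^3 + 9*g^2 + 27*g + 27)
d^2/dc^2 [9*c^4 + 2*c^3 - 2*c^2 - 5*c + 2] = 108*c^2 + 12*c - 4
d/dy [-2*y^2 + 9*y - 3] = 9 - 4*y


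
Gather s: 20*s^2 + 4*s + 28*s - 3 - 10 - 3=20*s^2 + 32*s - 16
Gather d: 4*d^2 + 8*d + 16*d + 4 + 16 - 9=4*d^2 + 24*d + 11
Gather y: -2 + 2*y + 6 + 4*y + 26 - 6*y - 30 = 0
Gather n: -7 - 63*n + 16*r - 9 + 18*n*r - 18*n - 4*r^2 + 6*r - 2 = n*(18*r - 81) - 4*r^2 + 22*r - 18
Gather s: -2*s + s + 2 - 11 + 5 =-s - 4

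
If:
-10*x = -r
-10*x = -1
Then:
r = 1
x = 1/10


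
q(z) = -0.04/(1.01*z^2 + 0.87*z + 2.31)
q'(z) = -0.04*(-2.02*z - 0.87)/(1.01*z^2 + 0.87*z + 2.31)^2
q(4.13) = -0.00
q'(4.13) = 0.00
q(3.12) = -0.00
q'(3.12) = 0.00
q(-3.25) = -0.00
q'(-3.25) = -0.00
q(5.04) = -0.00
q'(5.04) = 0.00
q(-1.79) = -0.01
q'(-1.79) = -0.01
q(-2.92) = -0.00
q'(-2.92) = -0.00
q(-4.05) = -0.00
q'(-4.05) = -0.00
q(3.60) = -0.00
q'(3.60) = 0.00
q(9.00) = -0.00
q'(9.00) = 0.00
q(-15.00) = -0.00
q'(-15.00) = -0.00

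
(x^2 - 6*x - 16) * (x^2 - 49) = x^4 - 6*x^3 - 65*x^2 + 294*x + 784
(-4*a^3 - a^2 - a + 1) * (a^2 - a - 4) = -4*a^5 + 3*a^4 + 16*a^3 + 6*a^2 + 3*a - 4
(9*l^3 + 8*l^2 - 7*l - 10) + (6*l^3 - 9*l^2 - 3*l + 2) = 15*l^3 - l^2 - 10*l - 8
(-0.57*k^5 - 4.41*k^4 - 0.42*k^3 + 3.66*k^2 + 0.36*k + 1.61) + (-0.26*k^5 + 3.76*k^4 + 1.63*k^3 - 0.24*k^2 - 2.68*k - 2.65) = -0.83*k^5 - 0.65*k^4 + 1.21*k^3 + 3.42*k^2 - 2.32*k - 1.04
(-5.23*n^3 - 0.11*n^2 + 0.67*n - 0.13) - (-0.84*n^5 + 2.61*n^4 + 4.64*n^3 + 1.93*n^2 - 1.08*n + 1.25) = 0.84*n^5 - 2.61*n^4 - 9.87*n^3 - 2.04*n^2 + 1.75*n - 1.38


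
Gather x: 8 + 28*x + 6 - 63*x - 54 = -35*x - 40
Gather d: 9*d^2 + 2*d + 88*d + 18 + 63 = 9*d^2 + 90*d + 81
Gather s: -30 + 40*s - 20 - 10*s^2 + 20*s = -10*s^2 + 60*s - 50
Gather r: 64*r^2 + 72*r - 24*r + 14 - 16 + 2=64*r^2 + 48*r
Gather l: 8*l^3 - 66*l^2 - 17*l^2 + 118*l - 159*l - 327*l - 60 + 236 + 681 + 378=8*l^3 - 83*l^2 - 368*l + 1235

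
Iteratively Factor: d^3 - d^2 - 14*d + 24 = (d - 2)*(d^2 + d - 12) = (d - 2)*(d + 4)*(d - 3)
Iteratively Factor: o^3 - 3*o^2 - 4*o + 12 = (o + 2)*(o^2 - 5*o + 6) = (o - 3)*(o + 2)*(o - 2)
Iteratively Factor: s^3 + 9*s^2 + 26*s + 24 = (s + 2)*(s^2 + 7*s + 12) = (s + 2)*(s + 3)*(s + 4)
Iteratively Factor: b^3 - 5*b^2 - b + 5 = (b - 1)*(b^2 - 4*b - 5) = (b - 5)*(b - 1)*(b + 1)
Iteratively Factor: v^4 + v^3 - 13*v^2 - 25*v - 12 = (v - 4)*(v^3 + 5*v^2 + 7*v + 3) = (v - 4)*(v + 1)*(v^2 + 4*v + 3) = (v - 4)*(v + 1)*(v + 3)*(v + 1)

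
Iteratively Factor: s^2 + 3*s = (s + 3)*(s)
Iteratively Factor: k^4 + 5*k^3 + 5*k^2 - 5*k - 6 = (k + 1)*(k^3 + 4*k^2 + k - 6) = (k + 1)*(k + 2)*(k^2 + 2*k - 3) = (k - 1)*(k + 1)*(k + 2)*(k + 3)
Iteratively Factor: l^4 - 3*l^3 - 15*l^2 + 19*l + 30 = (l + 3)*(l^3 - 6*l^2 + 3*l + 10) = (l + 1)*(l + 3)*(l^2 - 7*l + 10) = (l - 5)*(l + 1)*(l + 3)*(l - 2)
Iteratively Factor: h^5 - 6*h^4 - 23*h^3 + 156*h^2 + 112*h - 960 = (h + 3)*(h^4 - 9*h^3 + 4*h^2 + 144*h - 320) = (h - 4)*(h + 3)*(h^3 - 5*h^2 - 16*h + 80) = (h - 4)*(h + 3)*(h + 4)*(h^2 - 9*h + 20) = (h - 5)*(h - 4)*(h + 3)*(h + 4)*(h - 4)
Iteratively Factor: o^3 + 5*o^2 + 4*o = (o)*(o^2 + 5*o + 4) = o*(o + 4)*(o + 1)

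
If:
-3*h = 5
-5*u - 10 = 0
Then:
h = -5/3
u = -2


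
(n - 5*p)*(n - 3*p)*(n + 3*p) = n^3 - 5*n^2*p - 9*n*p^2 + 45*p^3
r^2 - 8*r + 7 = (r - 7)*(r - 1)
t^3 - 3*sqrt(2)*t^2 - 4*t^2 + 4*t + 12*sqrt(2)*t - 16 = (t - 4)*(t - 2*sqrt(2))*(t - sqrt(2))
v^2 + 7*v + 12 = (v + 3)*(v + 4)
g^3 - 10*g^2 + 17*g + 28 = (g - 7)*(g - 4)*(g + 1)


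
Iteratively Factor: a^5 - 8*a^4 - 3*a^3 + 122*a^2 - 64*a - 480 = (a - 4)*(a^4 - 4*a^3 - 19*a^2 + 46*a + 120) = (a - 4)*(a + 3)*(a^3 - 7*a^2 + 2*a + 40) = (a - 4)*(a + 2)*(a + 3)*(a^2 - 9*a + 20) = (a - 5)*(a - 4)*(a + 2)*(a + 3)*(a - 4)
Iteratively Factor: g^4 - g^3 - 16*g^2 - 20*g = (g)*(g^3 - g^2 - 16*g - 20) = g*(g + 2)*(g^2 - 3*g - 10) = g*(g - 5)*(g + 2)*(g + 2)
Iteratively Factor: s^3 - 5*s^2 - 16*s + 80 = (s + 4)*(s^2 - 9*s + 20) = (s - 4)*(s + 4)*(s - 5)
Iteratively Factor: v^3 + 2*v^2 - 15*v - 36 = (v + 3)*(v^2 - v - 12) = (v + 3)^2*(v - 4)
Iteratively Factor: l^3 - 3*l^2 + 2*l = (l)*(l^2 - 3*l + 2) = l*(l - 1)*(l - 2)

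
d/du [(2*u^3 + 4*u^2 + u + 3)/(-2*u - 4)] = (-4*u^3 - 16*u^2 - 16*u + 1)/(2*(u^2 + 4*u + 4))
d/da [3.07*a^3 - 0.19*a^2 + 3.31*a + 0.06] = 9.21*a^2 - 0.38*a + 3.31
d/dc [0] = 0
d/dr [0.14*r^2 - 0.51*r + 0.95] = 0.28*r - 0.51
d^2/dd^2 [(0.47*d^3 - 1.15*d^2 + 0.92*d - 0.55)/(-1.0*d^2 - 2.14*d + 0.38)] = (4.44089209850063e-16*d^5 - 11.424024*d^3 + 8.215224*d^2 + 4.557192*d + 4.291392)/(1.0*d^6 + 6.42*d^5 + 12.5988*d^4 + 4.921144*d^3 - 4.787544*d^2 + 0.927048*d - 0.054872)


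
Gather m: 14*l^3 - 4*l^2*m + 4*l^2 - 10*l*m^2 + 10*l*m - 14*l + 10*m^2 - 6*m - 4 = 14*l^3 + 4*l^2 - 14*l + m^2*(10 - 10*l) + m*(-4*l^2 + 10*l - 6) - 4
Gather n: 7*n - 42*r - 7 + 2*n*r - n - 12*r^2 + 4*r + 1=n*(2*r + 6) - 12*r^2 - 38*r - 6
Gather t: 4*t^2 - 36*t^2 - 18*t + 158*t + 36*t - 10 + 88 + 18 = -32*t^2 + 176*t + 96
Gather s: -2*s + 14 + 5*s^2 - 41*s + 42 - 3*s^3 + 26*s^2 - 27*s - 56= -3*s^3 + 31*s^2 - 70*s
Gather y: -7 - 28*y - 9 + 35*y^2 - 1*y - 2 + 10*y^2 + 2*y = 45*y^2 - 27*y - 18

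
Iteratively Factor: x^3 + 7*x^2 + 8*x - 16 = (x + 4)*(x^2 + 3*x - 4) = (x - 1)*(x + 4)*(x + 4)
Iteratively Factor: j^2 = (j)*(j)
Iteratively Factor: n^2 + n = (n + 1)*(n)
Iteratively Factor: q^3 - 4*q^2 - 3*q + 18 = (q - 3)*(q^2 - q - 6) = (q - 3)*(q + 2)*(q - 3)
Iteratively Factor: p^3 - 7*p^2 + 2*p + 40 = (p + 2)*(p^2 - 9*p + 20) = (p - 5)*(p + 2)*(p - 4)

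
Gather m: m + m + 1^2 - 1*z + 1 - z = 2*m - 2*z + 2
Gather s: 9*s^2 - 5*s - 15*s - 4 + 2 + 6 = 9*s^2 - 20*s + 4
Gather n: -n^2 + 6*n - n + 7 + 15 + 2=-n^2 + 5*n + 24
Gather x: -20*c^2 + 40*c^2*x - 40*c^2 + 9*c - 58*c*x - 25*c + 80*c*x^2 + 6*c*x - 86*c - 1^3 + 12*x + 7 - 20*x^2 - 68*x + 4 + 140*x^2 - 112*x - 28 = -60*c^2 - 102*c + x^2*(80*c + 120) + x*(40*c^2 - 52*c - 168) - 18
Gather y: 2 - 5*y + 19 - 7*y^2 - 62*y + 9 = -7*y^2 - 67*y + 30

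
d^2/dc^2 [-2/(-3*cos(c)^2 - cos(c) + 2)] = 2*(-36*sin(c)^4 + 43*sin(c)^2 + 37*cos(c)/4 - 9*cos(3*c)/4 + 7)/((cos(c) + 1)^3*(3*cos(c) - 2)^3)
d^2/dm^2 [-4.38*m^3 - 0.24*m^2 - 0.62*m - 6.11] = -26.28*m - 0.48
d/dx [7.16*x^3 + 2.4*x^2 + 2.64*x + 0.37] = 21.48*x^2 + 4.8*x + 2.64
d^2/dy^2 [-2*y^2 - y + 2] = -4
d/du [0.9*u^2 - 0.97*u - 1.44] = 1.8*u - 0.97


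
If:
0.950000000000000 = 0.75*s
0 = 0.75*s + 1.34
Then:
No Solution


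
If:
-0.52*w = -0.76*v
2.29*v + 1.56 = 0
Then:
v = -0.68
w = -1.00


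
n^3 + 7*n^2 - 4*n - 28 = (n - 2)*(n + 2)*(n + 7)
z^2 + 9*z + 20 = (z + 4)*(z + 5)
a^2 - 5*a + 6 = (a - 3)*(a - 2)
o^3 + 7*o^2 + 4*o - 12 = (o - 1)*(o + 2)*(o + 6)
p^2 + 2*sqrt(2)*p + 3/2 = (p + sqrt(2)/2)*(p + 3*sqrt(2)/2)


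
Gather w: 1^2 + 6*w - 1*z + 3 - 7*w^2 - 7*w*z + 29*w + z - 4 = -7*w^2 + w*(35 - 7*z)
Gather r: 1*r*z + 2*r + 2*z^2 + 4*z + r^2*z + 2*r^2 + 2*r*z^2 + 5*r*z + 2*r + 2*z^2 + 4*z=r^2*(z + 2) + r*(2*z^2 + 6*z + 4) + 4*z^2 + 8*z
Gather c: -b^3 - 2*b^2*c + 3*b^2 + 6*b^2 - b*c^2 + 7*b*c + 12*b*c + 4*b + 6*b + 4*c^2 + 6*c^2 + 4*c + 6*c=-b^3 + 9*b^2 + 10*b + c^2*(10 - b) + c*(-2*b^2 + 19*b + 10)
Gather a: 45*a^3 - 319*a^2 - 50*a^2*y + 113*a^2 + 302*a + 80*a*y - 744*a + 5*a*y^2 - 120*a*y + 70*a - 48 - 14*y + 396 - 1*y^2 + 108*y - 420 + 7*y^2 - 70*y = 45*a^3 + a^2*(-50*y - 206) + a*(5*y^2 - 40*y - 372) + 6*y^2 + 24*y - 72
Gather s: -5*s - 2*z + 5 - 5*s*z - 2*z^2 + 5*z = s*(-5*z - 5) - 2*z^2 + 3*z + 5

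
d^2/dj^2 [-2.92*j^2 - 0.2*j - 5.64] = -5.84000000000000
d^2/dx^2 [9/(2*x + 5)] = 72/(2*x + 5)^3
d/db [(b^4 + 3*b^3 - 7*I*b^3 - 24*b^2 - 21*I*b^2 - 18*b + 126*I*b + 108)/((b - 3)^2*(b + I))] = (b^4 + b^3*(-6 + 2*I) + b^2*(-5 + 60*I) + b*(30 - 36*I) - 234 + 54*I)/(b^4 + b^3*(-6 + 2*I) + b^2*(8 - 12*I) + b*(6 + 18*I) - 9)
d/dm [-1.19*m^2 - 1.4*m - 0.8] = -2.38*m - 1.4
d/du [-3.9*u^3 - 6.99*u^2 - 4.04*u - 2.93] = -11.7*u^2 - 13.98*u - 4.04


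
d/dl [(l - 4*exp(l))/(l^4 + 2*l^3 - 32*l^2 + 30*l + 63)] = ((1 - 4*exp(l))*(l^4 + 2*l^3 - 32*l^2 + 30*l + 63) - 2*(l - 4*exp(l))*(2*l^3 + 3*l^2 - 32*l + 15))/(l^4 + 2*l^3 - 32*l^2 + 30*l + 63)^2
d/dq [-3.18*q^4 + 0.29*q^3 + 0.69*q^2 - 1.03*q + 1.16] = -12.72*q^3 + 0.87*q^2 + 1.38*q - 1.03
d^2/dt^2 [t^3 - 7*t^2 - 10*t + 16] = 6*t - 14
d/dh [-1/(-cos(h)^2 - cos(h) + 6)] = (2*cos(h) + 1)*sin(h)/(cos(h)^2 + cos(h) - 6)^2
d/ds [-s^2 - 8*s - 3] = -2*s - 8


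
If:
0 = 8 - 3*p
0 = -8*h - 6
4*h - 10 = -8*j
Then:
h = -3/4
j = 13/8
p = 8/3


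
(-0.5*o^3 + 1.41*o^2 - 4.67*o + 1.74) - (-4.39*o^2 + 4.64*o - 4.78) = -0.5*o^3 + 5.8*o^2 - 9.31*o + 6.52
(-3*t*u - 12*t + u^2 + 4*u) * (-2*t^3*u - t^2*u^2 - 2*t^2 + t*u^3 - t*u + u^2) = 6*t^4*u^2 + 24*t^4*u + t^3*u^3 + 4*t^3*u^2 + 6*t^3*u + 24*t^3 - 4*t^2*u^4 - 16*t^2*u^3 + t^2*u^2 + 4*t^2*u + t*u^5 + 4*t*u^4 - 4*t*u^3 - 16*t*u^2 + u^4 + 4*u^3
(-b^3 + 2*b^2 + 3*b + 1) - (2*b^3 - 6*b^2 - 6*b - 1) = -3*b^3 + 8*b^2 + 9*b + 2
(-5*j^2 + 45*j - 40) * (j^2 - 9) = -5*j^4 + 45*j^3 + 5*j^2 - 405*j + 360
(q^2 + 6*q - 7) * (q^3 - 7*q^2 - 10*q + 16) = q^5 - q^4 - 59*q^3 + 5*q^2 + 166*q - 112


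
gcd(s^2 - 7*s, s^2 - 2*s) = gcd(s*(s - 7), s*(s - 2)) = s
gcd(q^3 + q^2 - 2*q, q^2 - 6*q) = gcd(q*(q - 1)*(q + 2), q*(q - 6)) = q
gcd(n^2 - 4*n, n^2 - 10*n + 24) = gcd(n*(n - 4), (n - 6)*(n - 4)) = n - 4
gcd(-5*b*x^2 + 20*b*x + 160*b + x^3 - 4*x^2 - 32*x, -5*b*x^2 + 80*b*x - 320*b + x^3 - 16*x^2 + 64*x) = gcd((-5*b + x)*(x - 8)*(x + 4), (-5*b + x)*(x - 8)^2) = -5*b*x + 40*b + x^2 - 8*x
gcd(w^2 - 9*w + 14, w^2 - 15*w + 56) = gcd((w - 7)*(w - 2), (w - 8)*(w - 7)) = w - 7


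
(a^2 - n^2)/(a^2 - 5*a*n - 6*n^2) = (a - n)/(a - 6*n)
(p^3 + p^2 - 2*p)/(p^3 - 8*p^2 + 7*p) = (p + 2)/(p - 7)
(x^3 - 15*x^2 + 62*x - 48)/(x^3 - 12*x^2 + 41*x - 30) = (x - 8)/(x - 5)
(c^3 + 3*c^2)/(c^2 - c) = c*(c + 3)/(c - 1)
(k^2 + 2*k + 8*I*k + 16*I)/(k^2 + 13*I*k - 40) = (k + 2)/(k + 5*I)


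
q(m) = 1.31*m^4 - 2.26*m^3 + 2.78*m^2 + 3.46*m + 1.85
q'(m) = 5.24*m^3 - 6.78*m^2 + 5.56*m + 3.46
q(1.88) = 19.53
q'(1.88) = 24.77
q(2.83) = 66.71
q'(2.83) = 83.66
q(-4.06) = 540.81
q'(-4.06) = -481.55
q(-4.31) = 671.56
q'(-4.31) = -565.98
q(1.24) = 9.20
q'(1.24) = 9.92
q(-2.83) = 149.57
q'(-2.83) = -185.34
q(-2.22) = 64.42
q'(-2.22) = -99.63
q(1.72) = 15.99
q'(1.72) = 19.63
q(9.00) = 7205.54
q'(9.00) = 3324.28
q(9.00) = 7205.54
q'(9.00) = 3324.28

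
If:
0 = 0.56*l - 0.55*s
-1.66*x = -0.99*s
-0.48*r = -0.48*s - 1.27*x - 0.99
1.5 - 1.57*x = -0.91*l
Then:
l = 34.60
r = 92.89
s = 35.23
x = 21.01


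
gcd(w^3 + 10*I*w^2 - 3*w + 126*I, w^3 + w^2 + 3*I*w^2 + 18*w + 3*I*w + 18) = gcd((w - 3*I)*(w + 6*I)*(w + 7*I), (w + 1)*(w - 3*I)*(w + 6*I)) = w^2 + 3*I*w + 18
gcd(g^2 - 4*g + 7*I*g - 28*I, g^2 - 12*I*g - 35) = 1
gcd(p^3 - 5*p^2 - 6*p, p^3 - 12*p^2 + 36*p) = p^2 - 6*p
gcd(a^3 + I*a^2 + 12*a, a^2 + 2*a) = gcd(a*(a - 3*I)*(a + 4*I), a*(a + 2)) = a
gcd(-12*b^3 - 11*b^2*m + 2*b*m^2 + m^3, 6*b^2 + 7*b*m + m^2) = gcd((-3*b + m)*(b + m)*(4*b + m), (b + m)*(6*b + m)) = b + m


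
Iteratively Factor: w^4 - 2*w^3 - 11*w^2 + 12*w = (w)*(w^3 - 2*w^2 - 11*w + 12) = w*(w - 4)*(w^2 + 2*w - 3) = w*(w - 4)*(w + 3)*(w - 1)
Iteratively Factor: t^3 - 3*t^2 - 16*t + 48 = (t - 3)*(t^2 - 16) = (t - 3)*(t + 4)*(t - 4)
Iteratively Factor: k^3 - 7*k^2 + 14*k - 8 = (k - 2)*(k^2 - 5*k + 4) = (k - 2)*(k - 1)*(k - 4)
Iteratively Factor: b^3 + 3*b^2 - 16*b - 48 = (b + 3)*(b^2 - 16) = (b - 4)*(b + 3)*(b + 4)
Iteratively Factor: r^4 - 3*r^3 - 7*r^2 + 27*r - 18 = (r + 3)*(r^3 - 6*r^2 + 11*r - 6) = (r - 2)*(r + 3)*(r^2 - 4*r + 3) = (r - 2)*(r - 1)*(r + 3)*(r - 3)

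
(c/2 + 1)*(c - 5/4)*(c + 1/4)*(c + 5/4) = c^4/2 + 9*c^3/8 - 17*c^2/32 - 225*c/128 - 25/64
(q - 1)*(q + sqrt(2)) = q^2 - q + sqrt(2)*q - sqrt(2)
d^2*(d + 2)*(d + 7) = d^4 + 9*d^3 + 14*d^2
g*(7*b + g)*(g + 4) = 7*b*g^2 + 28*b*g + g^3 + 4*g^2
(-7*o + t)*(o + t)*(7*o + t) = -49*o^3 - 49*o^2*t + o*t^2 + t^3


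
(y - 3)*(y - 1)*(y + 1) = y^3 - 3*y^2 - y + 3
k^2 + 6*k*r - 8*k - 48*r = (k - 8)*(k + 6*r)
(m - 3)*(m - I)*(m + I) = m^3 - 3*m^2 + m - 3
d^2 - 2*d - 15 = (d - 5)*(d + 3)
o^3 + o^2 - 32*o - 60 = (o - 6)*(o + 2)*(o + 5)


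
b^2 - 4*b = b*(b - 4)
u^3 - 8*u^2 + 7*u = u*(u - 7)*(u - 1)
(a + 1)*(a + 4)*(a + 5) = a^3 + 10*a^2 + 29*a + 20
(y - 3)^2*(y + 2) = y^3 - 4*y^2 - 3*y + 18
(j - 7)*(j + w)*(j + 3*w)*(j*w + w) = j^4*w + 4*j^3*w^2 - 6*j^3*w + 3*j^2*w^3 - 24*j^2*w^2 - 7*j^2*w - 18*j*w^3 - 28*j*w^2 - 21*w^3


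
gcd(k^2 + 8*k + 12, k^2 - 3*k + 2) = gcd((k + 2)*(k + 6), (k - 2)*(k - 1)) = 1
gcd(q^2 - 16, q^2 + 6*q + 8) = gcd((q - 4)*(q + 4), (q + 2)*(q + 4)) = q + 4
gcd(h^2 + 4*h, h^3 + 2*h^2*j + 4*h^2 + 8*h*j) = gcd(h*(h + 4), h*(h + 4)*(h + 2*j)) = h^2 + 4*h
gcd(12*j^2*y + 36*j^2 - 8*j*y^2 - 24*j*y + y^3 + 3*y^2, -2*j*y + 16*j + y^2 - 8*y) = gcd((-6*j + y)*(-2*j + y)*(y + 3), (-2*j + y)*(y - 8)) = -2*j + y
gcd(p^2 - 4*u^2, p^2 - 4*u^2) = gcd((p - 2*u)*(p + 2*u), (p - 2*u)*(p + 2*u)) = p^2 - 4*u^2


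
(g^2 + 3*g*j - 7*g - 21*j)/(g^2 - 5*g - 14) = (g + 3*j)/(g + 2)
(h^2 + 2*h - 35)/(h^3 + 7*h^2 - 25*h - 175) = 1/(h + 5)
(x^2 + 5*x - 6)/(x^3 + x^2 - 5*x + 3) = (x + 6)/(x^2 + 2*x - 3)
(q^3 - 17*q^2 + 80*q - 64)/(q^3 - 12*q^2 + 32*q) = (q^2 - 9*q + 8)/(q*(q - 4))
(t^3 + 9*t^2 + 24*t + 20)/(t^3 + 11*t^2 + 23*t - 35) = (t^2 + 4*t + 4)/(t^2 + 6*t - 7)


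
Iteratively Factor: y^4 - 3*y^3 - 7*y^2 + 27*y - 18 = (y - 2)*(y^3 - y^2 - 9*y + 9) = (y - 3)*(y - 2)*(y^2 + 2*y - 3) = (y - 3)*(y - 2)*(y + 3)*(y - 1)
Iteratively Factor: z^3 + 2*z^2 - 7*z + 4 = (z - 1)*(z^2 + 3*z - 4) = (z - 1)^2*(z + 4)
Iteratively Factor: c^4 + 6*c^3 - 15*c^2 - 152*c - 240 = (c - 5)*(c^3 + 11*c^2 + 40*c + 48) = (c - 5)*(c + 4)*(c^2 + 7*c + 12) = (c - 5)*(c + 3)*(c + 4)*(c + 4)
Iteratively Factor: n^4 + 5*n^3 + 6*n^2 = (n + 3)*(n^3 + 2*n^2) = (n + 2)*(n + 3)*(n^2) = n*(n + 2)*(n + 3)*(n)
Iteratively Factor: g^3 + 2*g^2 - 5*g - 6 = (g + 3)*(g^2 - g - 2) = (g - 2)*(g + 3)*(g + 1)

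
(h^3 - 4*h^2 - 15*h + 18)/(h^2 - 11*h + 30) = (h^2 + 2*h - 3)/(h - 5)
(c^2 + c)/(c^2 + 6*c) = (c + 1)/(c + 6)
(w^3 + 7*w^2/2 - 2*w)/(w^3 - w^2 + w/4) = 2*(w + 4)/(2*w - 1)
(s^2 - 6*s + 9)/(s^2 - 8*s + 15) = (s - 3)/(s - 5)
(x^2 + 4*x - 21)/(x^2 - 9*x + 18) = (x + 7)/(x - 6)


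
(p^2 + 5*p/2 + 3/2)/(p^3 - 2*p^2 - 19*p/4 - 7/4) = 2*(2*p + 3)/(4*p^2 - 12*p - 7)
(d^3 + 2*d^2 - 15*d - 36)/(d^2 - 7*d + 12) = (d^2 + 6*d + 9)/(d - 3)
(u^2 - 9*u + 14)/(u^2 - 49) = (u - 2)/(u + 7)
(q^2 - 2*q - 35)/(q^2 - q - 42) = (q + 5)/(q + 6)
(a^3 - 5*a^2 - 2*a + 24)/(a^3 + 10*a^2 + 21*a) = (a^3 - 5*a^2 - 2*a + 24)/(a*(a^2 + 10*a + 21))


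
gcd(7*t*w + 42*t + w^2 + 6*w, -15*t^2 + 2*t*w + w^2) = 1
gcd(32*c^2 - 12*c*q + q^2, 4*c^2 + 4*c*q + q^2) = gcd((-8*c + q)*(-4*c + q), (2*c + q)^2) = 1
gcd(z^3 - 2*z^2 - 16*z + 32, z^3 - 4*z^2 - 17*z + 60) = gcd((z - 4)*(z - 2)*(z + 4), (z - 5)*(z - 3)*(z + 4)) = z + 4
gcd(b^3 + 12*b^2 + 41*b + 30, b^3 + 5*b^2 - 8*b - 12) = b^2 + 7*b + 6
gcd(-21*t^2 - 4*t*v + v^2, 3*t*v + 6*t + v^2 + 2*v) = 3*t + v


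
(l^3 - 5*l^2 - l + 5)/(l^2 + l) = l - 6 + 5/l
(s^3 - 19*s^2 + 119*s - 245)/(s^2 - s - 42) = (s^2 - 12*s + 35)/(s + 6)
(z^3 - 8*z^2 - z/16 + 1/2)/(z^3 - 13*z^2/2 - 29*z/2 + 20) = (16*z^2 - 1)/(8*(2*z^2 + 3*z - 5))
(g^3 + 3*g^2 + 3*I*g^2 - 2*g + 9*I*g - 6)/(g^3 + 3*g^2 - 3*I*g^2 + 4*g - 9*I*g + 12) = (g + 2*I)/(g - 4*I)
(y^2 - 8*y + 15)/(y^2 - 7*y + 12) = (y - 5)/(y - 4)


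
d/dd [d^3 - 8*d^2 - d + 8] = 3*d^2 - 16*d - 1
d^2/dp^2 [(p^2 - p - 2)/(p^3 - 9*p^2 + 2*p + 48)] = 2*(p^6 - 3*p^5 + 9*p^4 - 253*p^3 + 1086*p^2 - 900*p + 1528)/(p^9 - 27*p^8 + 249*p^7 - 693*p^6 - 2094*p^5 + 12132*p^4 + 1736*p^3 - 61632*p^2 + 13824*p + 110592)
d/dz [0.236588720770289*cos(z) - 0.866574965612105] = -0.236588720770289*sin(z)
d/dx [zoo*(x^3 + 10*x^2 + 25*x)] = zoo*(x^2 + x + 1)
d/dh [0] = 0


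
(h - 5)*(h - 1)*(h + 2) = h^3 - 4*h^2 - 7*h + 10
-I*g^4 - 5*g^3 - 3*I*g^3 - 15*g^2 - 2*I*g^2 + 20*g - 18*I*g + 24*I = (g - 1)*(g + 4)*(g - 6*I)*(-I*g + 1)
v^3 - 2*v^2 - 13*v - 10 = (v - 5)*(v + 1)*(v + 2)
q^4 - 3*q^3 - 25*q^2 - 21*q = q*(q - 7)*(q + 1)*(q + 3)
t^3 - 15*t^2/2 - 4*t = t*(t - 8)*(t + 1/2)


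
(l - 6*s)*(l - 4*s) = l^2 - 10*l*s + 24*s^2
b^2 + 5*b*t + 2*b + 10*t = (b + 2)*(b + 5*t)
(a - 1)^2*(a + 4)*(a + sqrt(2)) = a^4 + sqrt(2)*a^3 + 2*a^3 - 7*a^2 + 2*sqrt(2)*a^2 - 7*sqrt(2)*a + 4*a + 4*sqrt(2)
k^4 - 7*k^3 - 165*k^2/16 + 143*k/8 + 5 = (k - 8)*(k - 5/4)*(k + 1/4)*(k + 2)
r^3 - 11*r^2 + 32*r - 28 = (r - 7)*(r - 2)^2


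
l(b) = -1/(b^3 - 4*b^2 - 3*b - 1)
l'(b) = -(-3*b^2 + 8*b + 3)/(b^3 - 4*b^2 - 3*b - 1)^2 = (3*b^2 - 8*b - 3)/(-b^3 + 4*b^2 + 3*b + 1)^2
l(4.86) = -0.21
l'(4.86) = 1.29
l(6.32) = -0.01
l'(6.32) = 0.01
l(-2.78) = 0.02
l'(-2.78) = 0.02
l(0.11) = 0.73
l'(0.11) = -2.03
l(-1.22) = 0.20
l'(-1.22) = 0.43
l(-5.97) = 0.00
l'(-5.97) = 0.00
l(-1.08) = 0.27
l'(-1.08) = 0.67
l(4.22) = 0.10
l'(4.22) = 0.18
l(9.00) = 0.00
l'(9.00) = 0.00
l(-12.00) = 0.00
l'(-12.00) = 0.00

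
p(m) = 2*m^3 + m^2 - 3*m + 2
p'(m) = 6*m^2 + 2*m - 3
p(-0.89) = 4.05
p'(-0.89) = -0.03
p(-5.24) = -242.58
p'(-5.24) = 151.27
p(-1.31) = 3.15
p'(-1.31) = 4.68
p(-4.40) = -135.81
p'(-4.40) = 104.36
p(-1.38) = 2.79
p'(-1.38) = 5.67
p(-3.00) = -34.00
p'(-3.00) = 45.00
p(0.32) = 1.21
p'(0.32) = -1.75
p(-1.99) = -3.83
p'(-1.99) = 16.78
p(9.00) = 1514.00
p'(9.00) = 501.00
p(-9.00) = -1348.00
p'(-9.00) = 465.00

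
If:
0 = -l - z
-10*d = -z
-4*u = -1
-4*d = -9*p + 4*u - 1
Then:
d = z/10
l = -z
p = 2*z/45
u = 1/4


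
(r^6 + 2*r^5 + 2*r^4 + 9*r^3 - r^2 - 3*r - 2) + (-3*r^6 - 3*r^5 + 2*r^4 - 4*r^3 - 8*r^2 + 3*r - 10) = -2*r^6 - r^5 + 4*r^4 + 5*r^3 - 9*r^2 - 12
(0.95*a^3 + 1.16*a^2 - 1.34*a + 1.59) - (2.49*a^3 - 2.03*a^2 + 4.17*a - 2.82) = -1.54*a^3 + 3.19*a^2 - 5.51*a + 4.41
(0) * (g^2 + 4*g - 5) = 0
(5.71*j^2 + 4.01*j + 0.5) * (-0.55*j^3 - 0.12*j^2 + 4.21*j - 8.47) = -3.1405*j^5 - 2.8907*j^4 + 23.2829*j^3 - 31.5416*j^2 - 31.8597*j - 4.235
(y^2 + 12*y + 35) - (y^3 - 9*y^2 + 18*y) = -y^3 + 10*y^2 - 6*y + 35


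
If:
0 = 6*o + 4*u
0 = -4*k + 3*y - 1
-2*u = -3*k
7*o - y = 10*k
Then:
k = -1/55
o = 1/55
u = -3/110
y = 17/55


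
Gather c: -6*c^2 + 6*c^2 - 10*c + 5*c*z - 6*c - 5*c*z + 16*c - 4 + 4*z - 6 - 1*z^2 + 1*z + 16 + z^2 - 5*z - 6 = 0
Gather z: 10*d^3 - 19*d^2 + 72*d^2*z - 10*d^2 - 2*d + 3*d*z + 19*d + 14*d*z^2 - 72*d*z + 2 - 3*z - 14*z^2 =10*d^3 - 29*d^2 + 17*d + z^2*(14*d - 14) + z*(72*d^2 - 69*d - 3) + 2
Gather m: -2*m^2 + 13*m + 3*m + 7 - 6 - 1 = -2*m^2 + 16*m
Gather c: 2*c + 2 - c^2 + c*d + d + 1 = -c^2 + c*(d + 2) + d + 3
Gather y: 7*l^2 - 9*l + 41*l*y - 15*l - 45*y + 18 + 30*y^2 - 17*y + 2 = 7*l^2 - 24*l + 30*y^2 + y*(41*l - 62) + 20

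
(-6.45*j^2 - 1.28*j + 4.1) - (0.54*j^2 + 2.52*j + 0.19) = -6.99*j^2 - 3.8*j + 3.91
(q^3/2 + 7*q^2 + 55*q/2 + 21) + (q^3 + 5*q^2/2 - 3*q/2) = 3*q^3/2 + 19*q^2/2 + 26*q + 21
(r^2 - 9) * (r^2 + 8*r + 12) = r^4 + 8*r^3 + 3*r^2 - 72*r - 108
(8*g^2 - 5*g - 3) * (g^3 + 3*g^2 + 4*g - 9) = 8*g^5 + 19*g^4 + 14*g^3 - 101*g^2 + 33*g + 27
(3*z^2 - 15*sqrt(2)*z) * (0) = 0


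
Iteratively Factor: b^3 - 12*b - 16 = (b + 2)*(b^2 - 2*b - 8) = (b + 2)^2*(b - 4)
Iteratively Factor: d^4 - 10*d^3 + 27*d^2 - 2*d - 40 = (d - 2)*(d^3 - 8*d^2 + 11*d + 20) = (d - 2)*(d + 1)*(d^2 - 9*d + 20) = (d - 5)*(d - 2)*(d + 1)*(d - 4)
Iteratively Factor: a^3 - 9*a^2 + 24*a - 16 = (a - 4)*(a^2 - 5*a + 4) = (a - 4)*(a - 1)*(a - 4)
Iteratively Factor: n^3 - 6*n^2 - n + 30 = (n - 3)*(n^2 - 3*n - 10) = (n - 5)*(n - 3)*(n + 2)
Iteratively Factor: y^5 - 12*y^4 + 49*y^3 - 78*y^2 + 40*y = (y - 4)*(y^4 - 8*y^3 + 17*y^2 - 10*y) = (y - 4)*(y - 1)*(y^3 - 7*y^2 + 10*y) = y*(y - 4)*(y - 1)*(y^2 - 7*y + 10) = y*(y - 4)*(y - 2)*(y - 1)*(y - 5)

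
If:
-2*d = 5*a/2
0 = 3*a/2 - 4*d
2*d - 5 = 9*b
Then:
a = 0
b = -5/9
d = 0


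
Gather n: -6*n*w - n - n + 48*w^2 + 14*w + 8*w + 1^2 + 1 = n*(-6*w - 2) + 48*w^2 + 22*w + 2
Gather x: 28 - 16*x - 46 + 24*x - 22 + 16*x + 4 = 24*x - 36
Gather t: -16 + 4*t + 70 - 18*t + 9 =63 - 14*t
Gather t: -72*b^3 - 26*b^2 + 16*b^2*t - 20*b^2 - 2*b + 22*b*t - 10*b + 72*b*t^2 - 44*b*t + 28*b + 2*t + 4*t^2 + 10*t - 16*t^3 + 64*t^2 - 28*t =-72*b^3 - 46*b^2 + 16*b - 16*t^3 + t^2*(72*b + 68) + t*(16*b^2 - 22*b - 16)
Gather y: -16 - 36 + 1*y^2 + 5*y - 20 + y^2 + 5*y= 2*y^2 + 10*y - 72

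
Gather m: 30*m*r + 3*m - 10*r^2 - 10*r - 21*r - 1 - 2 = m*(30*r + 3) - 10*r^2 - 31*r - 3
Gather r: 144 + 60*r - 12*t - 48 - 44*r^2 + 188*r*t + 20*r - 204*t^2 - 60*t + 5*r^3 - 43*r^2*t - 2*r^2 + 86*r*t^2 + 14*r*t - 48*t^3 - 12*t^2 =5*r^3 + r^2*(-43*t - 46) + r*(86*t^2 + 202*t + 80) - 48*t^3 - 216*t^2 - 72*t + 96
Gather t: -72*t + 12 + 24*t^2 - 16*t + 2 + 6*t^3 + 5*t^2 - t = 6*t^3 + 29*t^2 - 89*t + 14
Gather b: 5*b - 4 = 5*b - 4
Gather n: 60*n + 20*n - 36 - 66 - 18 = 80*n - 120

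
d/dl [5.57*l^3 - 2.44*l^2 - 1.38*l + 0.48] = 16.71*l^2 - 4.88*l - 1.38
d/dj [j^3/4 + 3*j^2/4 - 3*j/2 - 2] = 3*j^2/4 + 3*j/2 - 3/2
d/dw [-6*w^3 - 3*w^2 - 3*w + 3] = -18*w^2 - 6*w - 3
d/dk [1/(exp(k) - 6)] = -exp(k)/(exp(k) - 6)^2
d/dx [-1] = 0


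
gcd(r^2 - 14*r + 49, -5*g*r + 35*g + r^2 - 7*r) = r - 7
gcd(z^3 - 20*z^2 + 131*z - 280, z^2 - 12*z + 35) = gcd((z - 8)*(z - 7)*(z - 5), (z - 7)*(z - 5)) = z^2 - 12*z + 35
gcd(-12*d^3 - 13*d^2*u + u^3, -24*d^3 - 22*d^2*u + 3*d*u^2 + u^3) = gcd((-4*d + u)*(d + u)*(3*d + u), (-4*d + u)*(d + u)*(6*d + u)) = -4*d^2 - 3*d*u + u^2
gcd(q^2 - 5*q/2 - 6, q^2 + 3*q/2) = q + 3/2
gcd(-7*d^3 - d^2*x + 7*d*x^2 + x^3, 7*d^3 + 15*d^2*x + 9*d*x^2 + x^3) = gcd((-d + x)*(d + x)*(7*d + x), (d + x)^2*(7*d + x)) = 7*d^2 + 8*d*x + x^2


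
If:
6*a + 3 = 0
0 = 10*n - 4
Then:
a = -1/2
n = 2/5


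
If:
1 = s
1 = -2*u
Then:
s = 1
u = -1/2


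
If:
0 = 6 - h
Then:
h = 6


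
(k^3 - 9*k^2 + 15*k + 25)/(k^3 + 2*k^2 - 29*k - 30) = (k - 5)/(k + 6)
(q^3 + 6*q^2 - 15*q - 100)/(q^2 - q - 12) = (q^2 + 10*q + 25)/(q + 3)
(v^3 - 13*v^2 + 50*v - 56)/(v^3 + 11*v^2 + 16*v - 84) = (v^2 - 11*v + 28)/(v^2 + 13*v + 42)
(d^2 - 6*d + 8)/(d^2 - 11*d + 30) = (d^2 - 6*d + 8)/(d^2 - 11*d + 30)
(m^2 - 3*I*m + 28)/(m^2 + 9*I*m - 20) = (m - 7*I)/(m + 5*I)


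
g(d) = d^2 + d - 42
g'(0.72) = 2.44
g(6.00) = 0.00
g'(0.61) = 2.22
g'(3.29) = 7.58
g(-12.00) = 90.00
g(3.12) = -29.15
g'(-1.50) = -2.00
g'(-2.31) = -3.62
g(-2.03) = -39.91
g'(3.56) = 8.12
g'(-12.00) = -23.00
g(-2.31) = -38.97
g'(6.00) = 13.00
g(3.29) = -27.89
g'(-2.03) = -3.06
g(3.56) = -25.77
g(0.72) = -40.76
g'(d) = 2*d + 1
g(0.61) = -41.02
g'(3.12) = 7.24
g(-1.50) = -41.25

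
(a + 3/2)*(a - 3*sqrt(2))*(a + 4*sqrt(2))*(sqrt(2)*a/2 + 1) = sqrt(2)*a^4/2 + 3*sqrt(2)*a^3/4 + 2*a^3 - 11*sqrt(2)*a^2 + 3*a^2 - 24*a - 33*sqrt(2)*a/2 - 36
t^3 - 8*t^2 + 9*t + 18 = (t - 6)*(t - 3)*(t + 1)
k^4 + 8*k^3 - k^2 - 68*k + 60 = (k - 2)*(k - 1)*(k + 5)*(k + 6)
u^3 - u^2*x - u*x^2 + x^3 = (-u + x)^2*(u + x)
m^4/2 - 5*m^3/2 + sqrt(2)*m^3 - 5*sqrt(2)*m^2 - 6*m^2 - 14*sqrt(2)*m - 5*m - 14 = (m/2 + 1)*(m - 7)*(m + sqrt(2))^2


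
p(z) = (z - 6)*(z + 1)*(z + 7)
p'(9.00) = 238.00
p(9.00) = 480.00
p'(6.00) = 91.00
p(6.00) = 0.00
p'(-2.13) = -35.91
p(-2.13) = 44.74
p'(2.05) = -20.19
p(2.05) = -109.03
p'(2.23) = -17.16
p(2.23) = -112.39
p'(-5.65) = 32.17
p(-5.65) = 73.13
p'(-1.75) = -38.81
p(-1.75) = 30.52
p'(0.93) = -34.69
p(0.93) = -77.60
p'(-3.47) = -18.76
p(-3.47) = 82.57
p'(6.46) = 110.03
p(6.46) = 46.19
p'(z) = (z - 6)*(z + 1) + (z - 6)*(z + 7) + (z + 1)*(z + 7) = 3*z^2 + 4*z - 41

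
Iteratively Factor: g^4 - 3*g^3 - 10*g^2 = (g)*(g^3 - 3*g^2 - 10*g) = g^2*(g^2 - 3*g - 10) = g^2*(g + 2)*(g - 5)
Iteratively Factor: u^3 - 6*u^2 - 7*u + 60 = (u - 4)*(u^2 - 2*u - 15) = (u - 4)*(u + 3)*(u - 5)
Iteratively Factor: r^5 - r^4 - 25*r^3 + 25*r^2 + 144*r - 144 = (r - 3)*(r^4 + 2*r^3 - 19*r^2 - 32*r + 48) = (r - 4)*(r - 3)*(r^3 + 6*r^2 + 5*r - 12) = (r - 4)*(r - 3)*(r - 1)*(r^2 + 7*r + 12) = (r - 4)*(r - 3)*(r - 1)*(r + 4)*(r + 3)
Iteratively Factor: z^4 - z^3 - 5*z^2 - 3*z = (z)*(z^3 - z^2 - 5*z - 3) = z*(z + 1)*(z^2 - 2*z - 3) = z*(z + 1)^2*(z - 3)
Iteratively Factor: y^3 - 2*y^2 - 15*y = (y - 5)*(y^2 + 3*y) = (y - 5)*(y + 3)*(y)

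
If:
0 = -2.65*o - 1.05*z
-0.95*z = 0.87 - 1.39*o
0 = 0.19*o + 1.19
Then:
No Solution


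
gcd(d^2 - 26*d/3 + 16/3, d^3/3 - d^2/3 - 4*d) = 1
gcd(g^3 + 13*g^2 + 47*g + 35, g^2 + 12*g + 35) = g^2 + 12*g + 35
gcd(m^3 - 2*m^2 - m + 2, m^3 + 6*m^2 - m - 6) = m^2 - 1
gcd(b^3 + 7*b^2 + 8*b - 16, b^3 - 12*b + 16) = b + 4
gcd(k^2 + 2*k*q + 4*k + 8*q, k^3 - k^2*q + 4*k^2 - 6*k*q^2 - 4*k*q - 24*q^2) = k^2 + 2*k*q + 4*k + 8*q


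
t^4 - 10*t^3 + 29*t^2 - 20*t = t*(t - 5)*(t - 4)*(t - 1)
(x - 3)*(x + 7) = x^2 + 4*x - 21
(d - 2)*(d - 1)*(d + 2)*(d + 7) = d^4 + 6*d^3 - 11*d^2 - 24*d + 28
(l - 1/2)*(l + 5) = l^2 + 9*l/2 - 5/2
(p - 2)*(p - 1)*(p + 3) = p^3 - 7*p + 6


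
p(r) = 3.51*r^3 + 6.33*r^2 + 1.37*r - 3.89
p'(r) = 10.53*r^2 + 12.66*r + 1.37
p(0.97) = 6.60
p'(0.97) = 23.56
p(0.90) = 5.03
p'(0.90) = 21.29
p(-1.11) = -2.41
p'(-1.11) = 0.29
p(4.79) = 533.67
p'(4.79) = 303.61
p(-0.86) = -2.62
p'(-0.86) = -1.73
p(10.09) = 4260.00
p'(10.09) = 1201.15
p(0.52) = -0.97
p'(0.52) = 10.80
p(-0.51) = -3.41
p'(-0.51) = -2.35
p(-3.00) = -45.80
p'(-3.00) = 58.16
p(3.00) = 151.96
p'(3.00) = 134.12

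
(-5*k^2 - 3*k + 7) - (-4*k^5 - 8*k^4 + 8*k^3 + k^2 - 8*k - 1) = 4*k^5 + 8*k^4 - 8*k^3 - 6*k^2 + 5*k + 8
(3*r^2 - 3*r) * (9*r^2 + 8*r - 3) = 27*r^4 - 3*r^3 - 33*r^2 + 9*r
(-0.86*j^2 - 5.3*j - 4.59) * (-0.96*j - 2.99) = 0.8256*j^3 + 7.6594*j^2 + 20.2534*j + 13.7241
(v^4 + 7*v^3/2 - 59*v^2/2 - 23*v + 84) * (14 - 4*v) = -4*v^5 + 167*v^3 - 321*v^2 - 658*v + 1176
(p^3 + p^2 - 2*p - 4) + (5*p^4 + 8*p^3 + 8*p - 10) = 5*p^4 + 9*p^3 + p^2 + 6*p - 14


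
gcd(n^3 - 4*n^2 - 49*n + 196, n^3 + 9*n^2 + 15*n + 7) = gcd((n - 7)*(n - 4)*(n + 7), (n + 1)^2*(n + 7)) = n + 7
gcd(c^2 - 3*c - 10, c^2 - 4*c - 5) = c - 5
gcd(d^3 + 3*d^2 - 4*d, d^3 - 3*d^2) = d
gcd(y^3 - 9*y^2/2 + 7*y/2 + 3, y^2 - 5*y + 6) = y^2 - 5*y + 6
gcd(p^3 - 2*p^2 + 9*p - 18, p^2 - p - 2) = p - 2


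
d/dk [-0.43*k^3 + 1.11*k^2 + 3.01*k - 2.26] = -1.29*k^2 + 2.22*k + 3.01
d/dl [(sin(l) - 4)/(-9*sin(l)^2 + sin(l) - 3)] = (9*sin(l)^2 - 72*sin(l) + 1)*cos(l)/(9*sin(l)^2 - sin(l) + 3)^2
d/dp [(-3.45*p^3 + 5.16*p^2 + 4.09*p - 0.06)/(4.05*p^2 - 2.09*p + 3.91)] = (-13.9725*p^4 + 14.421*p^3 - 67.8174*p^2 + 40.8372*p + 15.8665)/(16.4025*p^4 - 16.929*p^3 + 36.0391*p^2 - 16.3438*p + 15.2881)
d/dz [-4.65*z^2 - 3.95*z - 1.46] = -9.3*z - 3.95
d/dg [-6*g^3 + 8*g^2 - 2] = 2*g*(8 - 9*g)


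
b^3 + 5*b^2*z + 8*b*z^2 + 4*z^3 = (b + z)*(b + 2*z)^2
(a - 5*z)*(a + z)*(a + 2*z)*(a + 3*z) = a^4 + a^3*z - 19*a^2*z^2 - 49*a*z^3 - 30*z^4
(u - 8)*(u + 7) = u^2 - u - 56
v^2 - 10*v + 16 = (v - 8)*(v - 2)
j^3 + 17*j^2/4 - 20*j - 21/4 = (j - 3)*(j + 1/4)*(j + 7)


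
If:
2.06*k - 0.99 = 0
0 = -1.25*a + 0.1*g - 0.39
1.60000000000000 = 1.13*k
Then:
No Solution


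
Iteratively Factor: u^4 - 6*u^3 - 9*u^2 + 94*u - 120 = (u - 2)*(u^3 - 4*u^2 - 17*u + 60) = (u - 2)*(u + 4)*(u^2 - 8*u + 15) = (u - 3)*(u - 2)*(u + 4)*(u - 5)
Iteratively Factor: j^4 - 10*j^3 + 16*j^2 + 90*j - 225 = (j - 5)*(j^3 - 5*j^2 - 9*j + 45) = (j - 5)*(j - 3)*(j^2 - 2*j - 15) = (j - 5)^2*(j - 3)*(j + 3)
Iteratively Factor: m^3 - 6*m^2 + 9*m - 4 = (m - 1)*(m^2 - 5*m + 4) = (m - 1)^2*(m - 4)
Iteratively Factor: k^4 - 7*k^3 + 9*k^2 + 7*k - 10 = (k - 1)*(k^3 - 6*k^2 + 3*k + 10) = (k - 2)*(k - 1)*(k^2 - 4*k - 5) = (k - 5)*(k - 2)*(k - 1)*(k + 1)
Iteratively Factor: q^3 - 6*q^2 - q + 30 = (q - 3)*(q^2 - 3*q - 10) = (q - 5)*(q - 3)*(q + 2)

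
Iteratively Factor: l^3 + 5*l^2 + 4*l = (l + 1)*(l^2 + 4*l) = (l + 1)*(l + 4)*(l)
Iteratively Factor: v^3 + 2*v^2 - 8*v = (v)*(v^2 + 2*v - 8) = v*(v - 2)*(v + 4)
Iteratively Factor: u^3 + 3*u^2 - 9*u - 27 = (u + 3)*(u^2 - 9) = (u - 3)*(u + 3)*(u + 3)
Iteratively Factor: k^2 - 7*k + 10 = (k - 2)*(k - 5)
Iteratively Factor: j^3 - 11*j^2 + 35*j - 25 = (j - 1)*(j^2 - 10*j + 25) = (j - 5)*(j - 1)*(j - 5)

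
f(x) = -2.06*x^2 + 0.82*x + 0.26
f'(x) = 0.82 - 4.12*x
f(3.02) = -16.05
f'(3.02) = -11.62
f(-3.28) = -24.59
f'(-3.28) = 14.33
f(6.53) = -82.23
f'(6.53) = -26.08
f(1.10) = -1.33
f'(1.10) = -3.71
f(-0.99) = -2.57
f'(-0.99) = 4.90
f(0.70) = -0.18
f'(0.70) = -2.06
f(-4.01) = -36.15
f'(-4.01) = 17.34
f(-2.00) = -9.62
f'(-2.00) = 9.06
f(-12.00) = -306.22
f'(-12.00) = 50.26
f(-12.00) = -306.22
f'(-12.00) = 50.26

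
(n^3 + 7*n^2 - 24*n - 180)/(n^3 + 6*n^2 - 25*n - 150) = (n + 6)/(n + 5)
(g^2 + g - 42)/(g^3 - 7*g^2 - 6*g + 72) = (g + 7)/(g^2 - g - 12)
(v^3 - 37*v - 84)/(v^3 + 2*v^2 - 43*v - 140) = (v + 3)/(v + 5)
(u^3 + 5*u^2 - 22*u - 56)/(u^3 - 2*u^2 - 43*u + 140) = (u + 2)/(u - 5)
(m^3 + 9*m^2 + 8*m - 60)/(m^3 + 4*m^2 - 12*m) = (m + 5)/m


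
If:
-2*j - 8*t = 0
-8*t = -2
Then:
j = -1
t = 1/4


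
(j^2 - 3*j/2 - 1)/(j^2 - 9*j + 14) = (j + 1/2)/(j - 7)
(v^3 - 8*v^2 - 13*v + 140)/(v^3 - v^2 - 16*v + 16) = (v^2 - 12*v + 35)/(v^2 - 5*v + 4)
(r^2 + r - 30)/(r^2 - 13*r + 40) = (r + 6)/(r - 8)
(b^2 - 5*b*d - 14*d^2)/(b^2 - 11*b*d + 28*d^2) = (b + 2*d)/(b - 4*d)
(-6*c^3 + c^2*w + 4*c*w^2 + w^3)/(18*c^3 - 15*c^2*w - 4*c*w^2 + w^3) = (2*c + w)/(-6*c + w)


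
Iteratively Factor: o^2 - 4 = (o - 2)*(o + 2)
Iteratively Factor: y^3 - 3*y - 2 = (y + 1)*(y^2 - y - 2) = (y - 2)*(y + 1)*(y + 1)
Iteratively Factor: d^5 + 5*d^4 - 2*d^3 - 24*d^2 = (d)*(d^4 + 5*d^3 - 2*d^2 - 24*d) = d^2*(d^3 + 5*d^2 - 2*d - 24) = d^2*(d - 2)*(d^2 + 7*d + 12) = d^2*(d - 2)*(d + 4)*(d + 3)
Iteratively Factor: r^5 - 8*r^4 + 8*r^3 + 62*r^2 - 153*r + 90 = (r - 2)*(r^4 - 6*r^3 - 4*r^2 + 54*r - 45) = (r - 2)*(r + 3)*(r^3 - 9*r^2 + 23*r - 15) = (r - 2)*(r - 1)*(r + 3)*(r^2 - 8*r + 15) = (r - 3)*(r - 2)*(r - 1)*(r + 3)*(r - 5)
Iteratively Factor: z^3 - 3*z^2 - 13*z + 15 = (z - 1)*(z^2 - 2*z - 15) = (z - 1)*(z + 3)*(z - 5)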